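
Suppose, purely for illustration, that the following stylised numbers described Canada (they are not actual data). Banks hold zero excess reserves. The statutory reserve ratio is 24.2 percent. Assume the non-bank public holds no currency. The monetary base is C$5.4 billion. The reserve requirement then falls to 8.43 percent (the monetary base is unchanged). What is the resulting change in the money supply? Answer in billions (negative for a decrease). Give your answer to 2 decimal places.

C$41.74 billion

Initially m₁ = 1 / (0.242) ≈ 4.1322, so M₁ = 4.1322 × 5.4 ≈ 22.3139 billion.
After the change m₂ = 1 / (0.0843) ≈ 11.8624, so M₂ = 11.8624 × 5.4 ≈ 64.057 billion.
ΔM = M₂ − M₁ = 64.057 − 22.3139 = 41.7431 billion.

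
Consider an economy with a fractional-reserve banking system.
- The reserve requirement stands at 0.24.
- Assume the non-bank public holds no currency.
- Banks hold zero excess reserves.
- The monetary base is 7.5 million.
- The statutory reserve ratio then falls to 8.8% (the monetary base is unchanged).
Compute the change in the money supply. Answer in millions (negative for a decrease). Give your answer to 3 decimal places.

53.977 million

Initially m₁ = 1 / (0.24) ≈ 4.16667, so M₁ = 4.16667 × 7.5 ≈ 31.25 million.
After the change m₂ = 1 / (0.088) ≈ 11.36364, so M₂ = 11.36364 × 7.5 = 85.2273 million.
ΔM = M₂ − M₁ = 85.2273 − 31.25 = 53.9773 million.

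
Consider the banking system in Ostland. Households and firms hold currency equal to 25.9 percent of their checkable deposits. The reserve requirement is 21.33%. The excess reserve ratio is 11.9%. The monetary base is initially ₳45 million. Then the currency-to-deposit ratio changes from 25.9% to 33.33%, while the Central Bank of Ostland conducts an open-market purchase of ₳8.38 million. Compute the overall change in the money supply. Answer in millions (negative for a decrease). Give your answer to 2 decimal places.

₳11.11 million

Before: m₁ = (1 + 0.259) / (0.2133 + 0.119 + 0.259) ≈ 2.12921, MB₁ = 45, so M₁ = 2.12921 × 45 ≈ 95.8145 million.
After: m₂ = (1 + 0.3333) / (0.2133 + 0.119 + 0.3333) ≈ 2.00316, MB₂ = 45 + 8.38 = 53.38, so M₂ = 2.00316 × 53.38 ≈ 106.9287 million.
ΔM = M₂ − M₁ = 106.9287 − 95.8145 = 11.1142 million.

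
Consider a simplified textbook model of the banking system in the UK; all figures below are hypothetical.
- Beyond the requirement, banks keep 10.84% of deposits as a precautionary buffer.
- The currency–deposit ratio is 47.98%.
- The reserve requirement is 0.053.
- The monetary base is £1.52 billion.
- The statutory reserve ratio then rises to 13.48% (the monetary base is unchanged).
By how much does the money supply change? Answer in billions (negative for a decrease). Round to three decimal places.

Initially m₁ = (1 + 0.4798) / (0.053 + 0.1084 + 0.4798) ≈ 2.30786, so M₁ = 2.30786 × 1.52 ≈ 3.5079 billion.
After the change m₂ = (1 + 0.4798) / (0.1348 + 0.1084 + 0.4798) ≈ 2.04675, so M₂ = 2.04675 × 1.52 ≈ 3.1111 billion.
ΔM = M₂ − M₁ = 3.1111 − 3.5079 = -0.3968 billion.

-0.397 billion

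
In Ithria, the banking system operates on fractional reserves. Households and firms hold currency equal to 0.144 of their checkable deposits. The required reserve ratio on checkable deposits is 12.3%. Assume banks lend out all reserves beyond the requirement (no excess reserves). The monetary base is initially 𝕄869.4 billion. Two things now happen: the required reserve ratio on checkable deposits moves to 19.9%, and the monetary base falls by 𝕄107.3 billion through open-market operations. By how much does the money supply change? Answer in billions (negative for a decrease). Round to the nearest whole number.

-1183 billion

Before: m₁ = (1 + 0.144) / (0.123 + 0.144) ≈ 4.2846, MB₁ = 869.4, so M₁ = 4.2846 × 869.4 ≈ 3725.0312 billion.
After: m₂ = (1 + 0.144) / (0.199 + 0.144) ≈ 3.3353, MB₂ = 869.4 − 107.3 = 762.1, so M₂ = 3.3353 × 762.1 ≈ 2541.8321 billion.
ΔM = M₂ − M₁ = 2541.8321 − 3725.0312 = -1183.1991 billion.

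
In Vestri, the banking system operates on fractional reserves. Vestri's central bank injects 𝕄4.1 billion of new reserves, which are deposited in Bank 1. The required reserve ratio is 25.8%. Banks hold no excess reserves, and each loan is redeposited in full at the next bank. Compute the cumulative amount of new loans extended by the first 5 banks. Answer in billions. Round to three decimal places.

Bank i lends (1 − rr)^i of the original deposit: Bank 1 lends 4.1·0.7420 = 3.0422, Bank 2 lends 4.1·0.7420² ≈ 2.2573, and so on.
Summing a geometric series: total = 4.1·[0.7420·(1 − 0.7420^5) / (1 − 0.7420)] ≈ 9.1394 billion.

𝕄9.139 billion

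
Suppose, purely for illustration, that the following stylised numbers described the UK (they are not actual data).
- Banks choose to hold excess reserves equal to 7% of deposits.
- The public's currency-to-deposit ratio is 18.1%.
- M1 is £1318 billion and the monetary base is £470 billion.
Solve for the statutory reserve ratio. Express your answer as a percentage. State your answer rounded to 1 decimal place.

Using m = M/MB = 1318/470 ≈ 2.804255. Since m = (1 + c)/(c + rr + e), the denominator satisfies c + rr + e = (1 + c)/m = (1 + 0.181) / 2.804255 ≈ 0.421146.
With c = 0.181 and e = 0.07, the statutory reserve ratio is 0.421146 − 0.181 − 0.07 = 0.170146.

17.0%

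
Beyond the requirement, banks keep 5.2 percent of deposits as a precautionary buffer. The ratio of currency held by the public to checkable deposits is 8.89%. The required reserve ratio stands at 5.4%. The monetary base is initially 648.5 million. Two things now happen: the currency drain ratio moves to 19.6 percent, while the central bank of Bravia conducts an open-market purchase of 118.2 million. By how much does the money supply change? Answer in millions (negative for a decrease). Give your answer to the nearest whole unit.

Before: m₁ = (1 + 0.0889) / (0.054 + 0.052 + 0.0889) ≈ 5.5870, MB₁ = 648.5, so M₁ = 5.5870 × 648.5 = 3623.1695 million.
After: m₂ = (1 + 0.196) / (0.054 + 0.052 + 0.196) ≈ 3.9603, MB₂ = 648.5 + 118.2 = 766.7, so M₂ = 3.9603 × 766.7 ≈ 3036.362 million.
ΔM = M₂ − M₁ = 3036.362 − 3623.1695 = -586.8075 million.

-587 million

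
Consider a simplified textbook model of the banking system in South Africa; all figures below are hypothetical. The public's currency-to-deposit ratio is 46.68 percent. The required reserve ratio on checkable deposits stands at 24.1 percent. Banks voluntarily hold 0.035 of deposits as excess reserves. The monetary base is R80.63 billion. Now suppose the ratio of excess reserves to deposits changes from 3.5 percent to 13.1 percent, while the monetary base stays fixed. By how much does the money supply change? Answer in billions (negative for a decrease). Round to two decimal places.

Initially m₁ = (1 + 0.4668) / (0.241 + 0.035 + 0.4668) ≈ 1.97469, so M₁ = 1.97469 × 80.63 ≈ 159.2193 billion.
After the change m₂ = (1 + 0.4668) / (0.241 + 0.131 + 0.4668) ≈ 1.74869, so M₂ = 1.74869 × 80.63 ≈ 140.9969 billion.
ΔM = M₂ − M₁ = 140.9969 − 159.2193 = -18.2224 billion.

-18.22 billion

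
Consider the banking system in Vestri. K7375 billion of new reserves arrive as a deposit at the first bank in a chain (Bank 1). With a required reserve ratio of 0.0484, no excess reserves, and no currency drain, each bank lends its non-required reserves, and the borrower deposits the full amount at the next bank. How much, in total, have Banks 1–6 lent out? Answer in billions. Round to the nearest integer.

Bank i lends (1 − rr)^i of the original deposit: Bank 1 lends 7375·0.9516 = 7018.0500, Bank 2 lends 7375·0.9516² ≈ 6678.3764, and so on.
Summing a geometric series: total = 7375·[0.9516·(1 − 0.9516^6) / (1 − 0.9516)] ≈ 37330.2934 billion.

K37330 billion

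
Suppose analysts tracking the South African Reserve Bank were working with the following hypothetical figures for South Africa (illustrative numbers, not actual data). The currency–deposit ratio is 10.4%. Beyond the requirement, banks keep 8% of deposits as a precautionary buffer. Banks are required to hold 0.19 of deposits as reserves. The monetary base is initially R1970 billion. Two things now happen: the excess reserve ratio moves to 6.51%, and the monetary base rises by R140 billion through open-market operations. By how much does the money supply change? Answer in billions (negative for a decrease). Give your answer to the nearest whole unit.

Before: m₁ = (1 + 0.104) / (0.19 + 0.08 + 0.104) ≈ 2.95187, MB₁ = 1970, so M₁ = 2.95187 × 1970 = 5815.1839 billion.
After: m₂ = (1 + 0.104) / (0.19 + 0.0651 + 0.104) ≈ 3.07435, MB₂ = 1970 + 140 = 2110, so M₂ = 3.07435 × 2110 = 6486.8785 billion.
ΔM = M₂ − M₁ = 6486.8785 − 5815.1839 = 671.6946 billion.

R672 billion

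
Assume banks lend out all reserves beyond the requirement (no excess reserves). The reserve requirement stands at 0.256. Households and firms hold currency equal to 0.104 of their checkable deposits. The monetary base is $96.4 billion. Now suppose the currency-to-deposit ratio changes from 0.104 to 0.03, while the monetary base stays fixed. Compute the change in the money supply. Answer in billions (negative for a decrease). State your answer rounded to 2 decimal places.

$51.55 billion

Initially m₁ = (1 + 0.104) / (0.256 + 0.104) ≈ 3.06667, so M₁ = 3.06667 × 96.4 ≈ 295.627 billion.
After the change m₂ = (1 + 0.03) / (0.256 + 0.03) ≈ 3.60140, so M₂ = 3.60140 × 96.4 ≈ 347.175 billion.
ΔM = M₂ − M₁ = 347.175 − 295.627 = 51.548 billion.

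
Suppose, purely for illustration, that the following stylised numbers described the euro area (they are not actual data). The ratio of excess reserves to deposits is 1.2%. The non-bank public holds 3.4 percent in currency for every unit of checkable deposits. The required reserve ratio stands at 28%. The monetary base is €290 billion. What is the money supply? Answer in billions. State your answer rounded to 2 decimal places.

€919.82 billion

The money multiplier is m = (1 + c) / (rr + e + c) = (1 + 0.034) / (0.28 + 0.012 + 0.034) ≈ 3.171779.
So M = m × MB = 3.171779 × 290 ≈ 919.8159 billion.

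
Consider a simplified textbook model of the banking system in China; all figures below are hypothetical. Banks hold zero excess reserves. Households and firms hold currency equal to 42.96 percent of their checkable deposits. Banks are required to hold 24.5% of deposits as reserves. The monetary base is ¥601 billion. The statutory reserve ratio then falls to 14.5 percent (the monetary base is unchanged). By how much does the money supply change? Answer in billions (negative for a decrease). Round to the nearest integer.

Initially m₁ = (1 + 0.4296) / (0.245 + 0.4296) ≈ 2.1192, so M₁ = 2.1192 × 601 = 1273.6392 billion.
After the change m₂ = (1 + 0.4296) / (0.145 + 0.4296) ≈ 2.4880, so M₂ = 2.4880 × 601 = 1495.288 billion.
ΔM = M₂ − M₁ = 1495.288 − 1273.6392 = 221.6488 billion.

¥222 billion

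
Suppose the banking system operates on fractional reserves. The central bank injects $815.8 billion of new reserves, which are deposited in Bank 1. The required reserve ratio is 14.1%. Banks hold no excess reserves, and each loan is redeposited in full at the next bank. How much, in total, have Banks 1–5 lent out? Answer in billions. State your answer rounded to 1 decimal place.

$2645.5 billion

Bank i lends (1 − rr)^i of the original deposit: Bank 1 lends 815.8·0.8590 = 700.7722, Bank 2 lends 815.8·0.8590² ≈ 601.9633, and so on.
Summing a geometric series: total = 815.8·[0.8590·(1 − 0.8590^5) / (1 − 0.8590)] ≈ 2645.5476 billion.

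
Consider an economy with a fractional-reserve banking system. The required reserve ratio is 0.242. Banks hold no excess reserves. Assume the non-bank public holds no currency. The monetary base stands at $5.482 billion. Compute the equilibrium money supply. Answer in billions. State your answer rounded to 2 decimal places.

With no currency drain or excess reserves, the money multiplier is m = 1/rr = 1/0.242 ≈ 4.1322.
Money supply M = m × MB = 4.1322 × 5.482 ≈ 22.6527 billion.

$22.65 billion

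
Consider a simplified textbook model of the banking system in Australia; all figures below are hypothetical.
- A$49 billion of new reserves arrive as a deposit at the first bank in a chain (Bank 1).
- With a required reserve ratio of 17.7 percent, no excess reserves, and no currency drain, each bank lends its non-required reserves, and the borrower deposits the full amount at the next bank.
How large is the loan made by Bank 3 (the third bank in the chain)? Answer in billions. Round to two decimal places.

Each bank lends a fraction (1 − rr) = 0.8230 of the deposit it receives, so Bank 3 receives 49·0.8230^2 and lends 49·0.8230^3 ≈ 27.3146 billion.

A$27.31 billion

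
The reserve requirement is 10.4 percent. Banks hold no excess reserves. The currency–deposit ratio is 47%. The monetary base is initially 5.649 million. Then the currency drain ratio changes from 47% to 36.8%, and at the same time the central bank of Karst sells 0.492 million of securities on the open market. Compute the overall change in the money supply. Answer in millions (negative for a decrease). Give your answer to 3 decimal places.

Before: m₁ = (1 + 0.47) / (0.104 + 0.47) ≈ 2.56098, MB₁ = 5.649, so M₁ = 2.56098 × 5.649 ≈ 14.467 million.
After: m₂ = (1 + 0.368) / (0.104 + 0.368) ≈ 2.89831, MB₂ = 5.649 − 0.492 = 5.157, so M₂ = 2.89831 × 5.157 ≈ 14.9466 million.
ΔM = M₂ − M₁ = 14.9466 − 14.467 = 0.4796 million.

0.480 million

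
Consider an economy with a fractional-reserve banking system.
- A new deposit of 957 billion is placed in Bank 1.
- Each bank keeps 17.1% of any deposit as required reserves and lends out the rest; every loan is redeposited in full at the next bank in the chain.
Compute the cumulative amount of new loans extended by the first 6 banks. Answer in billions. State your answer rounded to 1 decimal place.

3133.6 billion

Bank i lends (1 − rr)^i of the original deposit: Bank 1 lends 957·0.8290 = 793.3530, Bank 2 lends 957·0.8290² ≈ 657.6896, and so on.
Summing a geometric series: total = 957·[0.8290·(1 − 0.8290^6) / (1 − 0.8290)] ≈ 3133.5863 billion.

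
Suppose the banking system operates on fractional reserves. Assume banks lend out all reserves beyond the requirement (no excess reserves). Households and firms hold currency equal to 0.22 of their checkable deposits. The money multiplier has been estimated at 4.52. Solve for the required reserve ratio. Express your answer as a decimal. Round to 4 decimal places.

0.0499

Using m = 4.52. Since m = (1 + c)/(c + rr + e), the denominator satisfies c + rr + e = (1 + c)/m = (1 + 0.22) / 4.52 ≈ 0.269912.
With c = 0.22 and e = 0, the required reserve ratio is 0.269912 − 0.22 − 0 = 0.049912.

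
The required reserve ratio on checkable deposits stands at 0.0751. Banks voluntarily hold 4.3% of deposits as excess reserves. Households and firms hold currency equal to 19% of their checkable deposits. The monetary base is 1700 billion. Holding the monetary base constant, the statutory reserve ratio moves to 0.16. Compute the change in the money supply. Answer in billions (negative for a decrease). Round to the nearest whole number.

-1418 billion

Initially m₁ = (1 + 0.19) / (0.0751 + 0.043 + 0.19) ≈ 3.86238, so M₁ = 3.86238 × 1700 = 6566.046 billion.
After the change m₂ = (1 + 0.19) / (0.16 + 0.043 + 0.19) ≈ 3.02799, so M₂ = 3.02799 × 1700 = 5147.583 billion.
ΔM = M₂ − M₁ = 5147.583 − 6566.046 = -1418.463 billion.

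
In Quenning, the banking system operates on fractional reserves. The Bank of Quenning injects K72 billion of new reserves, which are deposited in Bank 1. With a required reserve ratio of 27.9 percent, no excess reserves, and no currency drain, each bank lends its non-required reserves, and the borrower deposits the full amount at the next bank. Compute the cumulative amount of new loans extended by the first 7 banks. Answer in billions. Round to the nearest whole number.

K167 billion

Bank i lends (1 − rr)^i of the original deposit: Bank 1 lends 72·0.7210 = 51.9120, Bank 2 lends 72·0.7210² ≈ 37.4286, and so on.
Summing a geometric series: total = 72·[0.7210·(1 − 0.7210^7) / (1 − 0.7210)] ≈ 167.2189 billion.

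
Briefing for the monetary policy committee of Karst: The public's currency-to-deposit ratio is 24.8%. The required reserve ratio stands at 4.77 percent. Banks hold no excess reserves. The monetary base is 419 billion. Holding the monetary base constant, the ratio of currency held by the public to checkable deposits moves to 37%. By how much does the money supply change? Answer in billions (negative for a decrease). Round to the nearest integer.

-394 billion

Initially m₁ = (1 + 0.248) / (0.0477 + 0.248) ≈ 4.2205, so M₁ = 4.2205 × 419 = 1768.3895 billion.
After the change m₂ = (1 + 0.37) / (0.0477 + 0.37) ≈ 3.2799, so M₂ = 3.2799 × 419 = 1374.2781 billion.
ΔM = M₂ − M₁ = 1374.2781 − 1768.3895 = -394.1114 billion.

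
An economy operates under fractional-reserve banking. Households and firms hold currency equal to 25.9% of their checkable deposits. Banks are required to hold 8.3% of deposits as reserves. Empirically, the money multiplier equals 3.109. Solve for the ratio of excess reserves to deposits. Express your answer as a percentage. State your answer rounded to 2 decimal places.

6.30%

Using m = 3.109. Since m = (1 + c)/(c + rr + e), the denominator satisfies c + rr + e = (1 + c)/m = (1 + 0.259) / 3.109 ≈ 0.404953.
With c = 0.259 and rr = 0.083, the ratio of excess reserves to deposits is 0.404953 − 0.259 − 0.083 = 0.062953.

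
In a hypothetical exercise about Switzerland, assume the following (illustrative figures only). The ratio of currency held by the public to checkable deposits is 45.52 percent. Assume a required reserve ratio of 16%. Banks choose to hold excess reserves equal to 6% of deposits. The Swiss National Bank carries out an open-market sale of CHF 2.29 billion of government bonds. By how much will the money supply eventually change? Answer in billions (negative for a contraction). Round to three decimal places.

-4.935 billion

The money multiplier is m = (1 + c) / (rr + e + c) = (1 + 0.4552) / (0.16 + 0.06 + 0.4552) ≈ 2.15521.
The sale removes 2.29 billion of base, so ΔM = m × ΔMB = 2.15521 × (−2.29) ≈ -4.9354 billion.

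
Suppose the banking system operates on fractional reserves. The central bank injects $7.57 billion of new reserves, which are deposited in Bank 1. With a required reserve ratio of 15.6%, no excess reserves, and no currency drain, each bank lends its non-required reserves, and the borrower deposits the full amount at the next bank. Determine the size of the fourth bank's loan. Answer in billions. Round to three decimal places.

$3.841 billion

Each bank lends a fraction (1 − rr) = 0.8440 of the deposit it receives, so Bank 4 receives 7.57·0.8440^3 and lends 7.57·0.8440^4 ≈ 3.8412 billion.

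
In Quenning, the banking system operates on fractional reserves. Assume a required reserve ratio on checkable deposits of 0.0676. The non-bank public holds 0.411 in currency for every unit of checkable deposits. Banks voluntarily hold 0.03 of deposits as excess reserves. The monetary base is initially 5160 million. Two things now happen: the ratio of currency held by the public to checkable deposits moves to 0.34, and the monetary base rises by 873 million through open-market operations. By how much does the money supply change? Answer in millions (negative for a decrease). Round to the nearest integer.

4159 million

Before: m₁ = (1 + 0.411) / (0.0676 + 0.03 + 0.411) ≈ 2.77428, MB₁ = 5160, so M₁ = 2.77428 × 5160 = 14315.2848 million.
After: m₂ = (1 + 0.34) / (0.0676 + 0.03 + 0.34) ≈ 3.06216, MB₂ = 5160 + 873 = 6033, so M₂ = 3.06216 × 6033 ≈ 18474.0113 million.
ΔM = M₂ − M₁ = 18474.0113 − 14315.2848 = 4158.7265 million.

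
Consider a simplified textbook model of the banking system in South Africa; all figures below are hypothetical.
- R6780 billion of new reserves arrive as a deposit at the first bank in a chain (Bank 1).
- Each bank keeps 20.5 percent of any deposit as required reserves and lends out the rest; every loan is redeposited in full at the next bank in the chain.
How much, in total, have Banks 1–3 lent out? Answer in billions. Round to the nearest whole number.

R13082 billion

Bank i lends (1 − rr)^i of the original deposit: Bank 1 lends 6780·0.7950 = 5390.1000, Bank 2 lends 6780·0.7950² = 4285.1295, and so on.
Summing a geometric series: total = 6780·[0.7950·(1 − 0.7950^3) / (1 − 0.7950)] ≈ 13081.9075 billion.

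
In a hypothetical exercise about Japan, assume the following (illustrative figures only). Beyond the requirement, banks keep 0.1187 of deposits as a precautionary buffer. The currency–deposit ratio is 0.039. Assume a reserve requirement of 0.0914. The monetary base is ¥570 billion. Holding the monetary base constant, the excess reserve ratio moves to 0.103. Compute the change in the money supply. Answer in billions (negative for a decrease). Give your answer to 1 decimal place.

¥159.9 billion

Initially m₁ = (1 + 0.039) / (0.0914 + 0.1187 + 0.039) ≈ 4.17102, so M₁ = 4.17102 × 570 = 2377.4814 billion.
After the change m₂ = (1 + 0.039) / (0.0914 + 0.103 + 0.039) ≈ 4.45159, so M₂ = 4.45159 × 570 = 2537.4063 billion.
ΔM = M₂ − M₁ = 2537.4063 − 2377.4814 = 159.9249 billion.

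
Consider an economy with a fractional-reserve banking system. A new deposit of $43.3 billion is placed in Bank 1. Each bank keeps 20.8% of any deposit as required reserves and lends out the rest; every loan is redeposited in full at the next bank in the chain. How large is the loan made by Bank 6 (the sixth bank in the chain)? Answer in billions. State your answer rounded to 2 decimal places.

$10.69 billion

Each bank lends a fraction (1 − rr) = 0.7920 of the deposit it receives, so Bank 6 receives 43.3·0.7920^5 and lends 43.3·0.7920^6 ≈ 10.6866 billion.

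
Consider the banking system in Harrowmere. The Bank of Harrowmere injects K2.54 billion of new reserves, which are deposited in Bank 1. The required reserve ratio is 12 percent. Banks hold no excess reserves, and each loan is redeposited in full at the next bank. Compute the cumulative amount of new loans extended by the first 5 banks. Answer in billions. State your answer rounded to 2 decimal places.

Bank i lends (1 − rr)^i of the original deposit: Bank 1 lends 2.54·0.8800 = 2.2352, Bank 2 lends 2.54·0.8800² ≈ 1.9670, and so on.
Summing a geometric series: total = 2.54·[0.8800·(1 − 0.8800^5) / (1 − 0.8800)] ≈ 8.7968 billion.

K8.80 billion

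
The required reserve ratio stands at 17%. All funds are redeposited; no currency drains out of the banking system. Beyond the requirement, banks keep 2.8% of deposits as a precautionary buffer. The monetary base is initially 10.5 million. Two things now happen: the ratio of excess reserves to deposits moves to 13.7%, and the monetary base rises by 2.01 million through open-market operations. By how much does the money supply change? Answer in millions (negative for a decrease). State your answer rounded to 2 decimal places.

-12.28 million

Before: m₁ = 1 / (0.17 + 0.028) ≈ 5.05051, MB₁ = 10.5, so M₁ = 5.05051 × 10.5 ≈ 53.0304 million.
After: m₂ = 1 / (0.17 + 0.137) ≈ 3.25733, MB₂ = 10.5 + 2.01 = 12.51, so M₂ = 3.25733 × 12.51 ≈ 40.7492 million.
ΔM = M₂ − M₁ = 40.7492 − 53.0304 = -12.2812 million.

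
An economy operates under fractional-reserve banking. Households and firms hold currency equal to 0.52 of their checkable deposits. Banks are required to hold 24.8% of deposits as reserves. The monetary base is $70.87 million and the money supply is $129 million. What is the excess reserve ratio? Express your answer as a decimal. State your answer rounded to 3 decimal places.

0.067

Using m = M/MB = 129/70.87 ≈ 1.820234. Since m = (1 + c)/(c + rr + e), the denominator satisfies c + rr + e = (1 + c)/m = (1 + 0.52) / 1.820234 ≈ 0.835057.
With c = 0.52 and rr = 0.248, the excess reserve ratio is 0.835057 − 0.52 − 0.248 = 0.067057.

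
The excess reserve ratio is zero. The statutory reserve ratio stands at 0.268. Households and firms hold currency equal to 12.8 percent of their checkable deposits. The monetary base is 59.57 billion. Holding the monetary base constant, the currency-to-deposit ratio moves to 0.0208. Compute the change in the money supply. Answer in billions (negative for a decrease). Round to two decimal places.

40.87 billion

Initially m₁ = (1 + 0.128) / (0.268 + 0.128) ≈ 2.84848, so M₁ = 2.84848 × 59.57 ≈ 169.684 billion.
After the change m₂ = (1 + 0.0208) / (0.268 + 0.0208) ≈ 3.53463, so M₂ = 3.53463 × 59.57 ≈ 210.5579 billion.
ΔM = M₂ − M₁ = 210.5579 − 169.684 = 40.8739 billion.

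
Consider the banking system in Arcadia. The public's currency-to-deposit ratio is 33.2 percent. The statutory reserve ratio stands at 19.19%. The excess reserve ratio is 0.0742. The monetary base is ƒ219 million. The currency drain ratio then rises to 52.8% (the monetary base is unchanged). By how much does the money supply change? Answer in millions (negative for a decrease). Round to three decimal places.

Initially m₁ = (1 + 0.332) / (0.1919 + 0.0742 + 0.332) ≈ 2.2270523, so M₁ = 2.2270523 × 219 ≈ 487.7245 million.
After the change m₂ = (1 + 0.528) / (0.1919 + 0.0742 + 0.528) ≈ 1.9241909, so M₂ = 1.9241909 × 219 ≈ 421.3978 million.
ΔM = M₂ − M₁ = 421.3978 − 487.7245 = -66.3267 million.

-66.327 million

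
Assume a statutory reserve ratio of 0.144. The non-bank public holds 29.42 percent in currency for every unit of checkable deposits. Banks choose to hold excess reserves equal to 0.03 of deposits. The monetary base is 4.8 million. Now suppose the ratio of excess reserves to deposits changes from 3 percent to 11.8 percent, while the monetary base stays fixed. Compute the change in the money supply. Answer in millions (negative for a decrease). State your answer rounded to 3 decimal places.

-2.099 million

Initially m₁ = (1 + 0.2942) / (0.144 + 0.03 + 0.2942) ≈ 2.76420, so M₁ = 2.76420 × 4.8 ≈ 13.2682 million.
After the change m₂ = (1 + 0.2942) / (0.144 + 0.118 + 0.2942) ≈ 2.32686, so M₂ = 2.32686 × 4.8 ≈ 11.1689 million.
ΔM = M₂ − M₁ = 11.1689 − 13.2682 = -2.0993 million.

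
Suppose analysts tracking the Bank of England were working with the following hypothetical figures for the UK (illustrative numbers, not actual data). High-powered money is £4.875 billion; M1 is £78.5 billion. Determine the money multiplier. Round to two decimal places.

The money multiplier is m = M / MB = 78.5 / 4.875 ≈ 16.10256.

16.10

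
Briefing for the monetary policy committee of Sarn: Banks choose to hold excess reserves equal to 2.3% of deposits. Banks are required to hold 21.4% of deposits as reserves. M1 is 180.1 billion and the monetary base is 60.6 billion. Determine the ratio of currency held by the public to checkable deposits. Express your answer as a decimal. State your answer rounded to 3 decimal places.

Using m = M/MB = 180.1/60.6 ≈ 2.971947. From m = (1 + c)/(c + rr + e), rearranging gives 1 + c = m·(c + rr + e), so c·(1 − m) = m·(rr + e) − 1.
Hence c = [m·(rr + e) − 1]/(1 − m) = [2.971947 × (0.214 + 0.023) − 1] / (1 − 2.971947) ≈ 0.149927.

0.150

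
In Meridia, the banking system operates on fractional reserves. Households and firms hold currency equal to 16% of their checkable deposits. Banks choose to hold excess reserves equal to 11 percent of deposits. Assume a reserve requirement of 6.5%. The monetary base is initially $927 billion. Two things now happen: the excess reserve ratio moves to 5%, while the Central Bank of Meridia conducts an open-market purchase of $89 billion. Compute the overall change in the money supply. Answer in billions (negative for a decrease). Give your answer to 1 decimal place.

$1075.8 billion

Before: m₁ = (1 + 0.16) / (0.065 + 0.11 + 0.16) ≈ 3.462687, MB₁ = 927, so M₁ = 3.462687 × 927 ≈ 3209.9108 billion.
After: m₂ = (1 + 0.16) / (0.065 + 0.05 + 0.16) ≈ 4.218182, MB₂ = 927 + 89 = 1016, so M₂ = 4.218182 × 1016 ≈ 4285.6729 billion.
ΔM = M₂ − M₁ = 4285.6729 − 3209.9108 = 1075.7621 billion.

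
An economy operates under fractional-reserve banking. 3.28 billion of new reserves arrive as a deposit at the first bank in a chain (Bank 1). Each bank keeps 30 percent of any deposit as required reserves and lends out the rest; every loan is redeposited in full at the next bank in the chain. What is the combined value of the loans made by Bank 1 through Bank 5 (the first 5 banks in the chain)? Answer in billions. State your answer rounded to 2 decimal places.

Bank i lends (1 − rr)^i of the original deposit: Bank 1 lends 3.28·0.7000 = 2.2960, Bank 2 lends 3.28·0.7000² = 1.6072, and so on.
Summing a geometric series: total = 3.28·[0.7000·(1 − 0.7000^5) / (1 − 0.7000)] ≈ 6.3670 billion.

6.37 billion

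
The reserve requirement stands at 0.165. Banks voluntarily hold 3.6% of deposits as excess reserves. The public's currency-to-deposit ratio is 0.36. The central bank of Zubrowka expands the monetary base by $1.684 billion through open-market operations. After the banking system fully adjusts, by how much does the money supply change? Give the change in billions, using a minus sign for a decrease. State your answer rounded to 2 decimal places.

$4.08 billion

The money multiplier is m = (1 + c) / (rr + e + c) = (1 + 0.36) / (0.165 + 0.036 + 0.36) ≈ 2.4242.
The purchase adds 1.684 billion of base, so ΔM = m × ΔMB = 2.4242 × (+1.684) ≈ 4.0824 billion.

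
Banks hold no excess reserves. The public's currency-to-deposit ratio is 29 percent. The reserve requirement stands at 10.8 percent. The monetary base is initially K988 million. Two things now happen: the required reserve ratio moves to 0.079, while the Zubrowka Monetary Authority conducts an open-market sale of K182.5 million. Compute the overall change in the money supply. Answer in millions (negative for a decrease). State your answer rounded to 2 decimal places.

-386.34 million

Before: m₁ = (1 + 0.29) / (0.108 + 0.29) ≈ 3.241206, MB₁ = 988, so M₁ = 3.241206 × 988 ≈ 3202.3115 million.
After: m₂ = (1 + 0.29) / (0.079 + 0.29) ≈ 3.495935, MB₂ = 988 − 182.5 = 805.5, so M₂ = 3.495935 × 805.5 ≈ 2815.9756 million.
ΔM = M₂ − M₁ = 2815.9756 − 3202.3115 = -386.3359 million.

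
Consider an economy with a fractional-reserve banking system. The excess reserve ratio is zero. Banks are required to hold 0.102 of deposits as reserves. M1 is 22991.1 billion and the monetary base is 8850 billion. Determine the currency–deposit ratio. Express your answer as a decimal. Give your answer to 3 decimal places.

Using m = M/MB = 22991.1/8850 ≈ 2.597864. From m = (1 + c)/(c + rr + e), rearranging gives 1 + c = m·(c + rr + e), so c·(1 − m) = m·(rr + e) − 1.
Hence c = [m·(rr + e) − 1]/(1 − m) = [2.597864 × (0.102 + 0) − 1] / (1 − 2.597864) ≈ 0.460000.

0.460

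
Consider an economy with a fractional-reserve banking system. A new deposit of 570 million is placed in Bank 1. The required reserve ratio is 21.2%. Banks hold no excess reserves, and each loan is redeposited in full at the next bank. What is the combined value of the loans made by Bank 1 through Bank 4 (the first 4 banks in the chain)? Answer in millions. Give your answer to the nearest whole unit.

Bank i lends (1 − rr)^i of the original deposit: Bank 1 lends 570·0.7880 = 449.1600, Bank 2 lends 570·0.7880² ≈ 353.9381, and so on.
Summing a geometric series: total = 570·[0.7880·(1 − 0.7880^4) / (1 − 0.7880)] ≈ 1301.7770 million.

1302 million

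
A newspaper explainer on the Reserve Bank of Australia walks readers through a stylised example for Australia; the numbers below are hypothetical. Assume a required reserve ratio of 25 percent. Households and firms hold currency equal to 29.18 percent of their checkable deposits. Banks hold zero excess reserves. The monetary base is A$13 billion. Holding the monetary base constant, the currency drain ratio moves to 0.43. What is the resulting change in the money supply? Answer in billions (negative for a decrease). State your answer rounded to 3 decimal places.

Initially m₁ = (1 + 0.2918) / (0.25 + 0.2918) ≈ 2.384275, so M₁ = 2.384275 × 13 ≈ 30.9956 billion.
After the change m₂ = (1 + 0.43) / (0.25 + 0.43) ≈ 2.102941, so M₂ = 2.102941 × 13 ≈ 27.3382 billion.
ΔM = M₂ − M₁ = 27.3382 − 30.9956 = -3.6574 billion.

-3.657 billion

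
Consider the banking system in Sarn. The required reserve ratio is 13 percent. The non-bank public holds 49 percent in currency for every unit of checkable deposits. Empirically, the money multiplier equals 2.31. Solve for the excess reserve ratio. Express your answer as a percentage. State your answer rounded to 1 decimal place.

2.5%

Using m = 2.31. Since m = (1 + c)/(c + rr + e), the denominator satisfies c + rr + e = (1 + c)/m = (1 + 0.49) / 2.31 ≈ 0.645022.
With c = 0.49 and rr = 0.13, the excess reserve ratio is 0.645022 − 0.49 − 0.13 = 0.025022.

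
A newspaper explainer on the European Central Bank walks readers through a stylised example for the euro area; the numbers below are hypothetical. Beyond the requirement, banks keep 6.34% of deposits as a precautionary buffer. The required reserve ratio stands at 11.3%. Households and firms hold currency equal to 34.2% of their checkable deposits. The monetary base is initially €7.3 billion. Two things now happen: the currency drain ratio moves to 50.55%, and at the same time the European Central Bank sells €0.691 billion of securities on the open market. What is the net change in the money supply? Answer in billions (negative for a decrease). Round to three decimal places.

Before: m₁ = (1 + 0.342) / (0.113 + 0.0634 + 0.342) ≈ 2.58873, MB₁ = 7.3, so M₁ = 2.58873 × 7.3 ≈ 18.8977 billion.
After: m₂ = (1 + 0.5055) / (0.113 + 0.0634 + 0.5055) ≈ 2.20780, MB₂ = 7.3 − 0.691 = 6.609, so M₂ = 2.20780 × 6.609 ≈ 14.5914 billion.
ΔM = M₂ − M₁ = 14.5914 − 18.8977 = -4.3063 billion.

-4.306 billion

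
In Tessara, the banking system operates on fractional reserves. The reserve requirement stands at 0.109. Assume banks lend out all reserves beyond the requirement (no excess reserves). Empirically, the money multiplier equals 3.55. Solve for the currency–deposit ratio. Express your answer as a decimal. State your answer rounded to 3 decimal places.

Using m = 3.55. From m = (1 + c)/(c + rr + e), rearranging gives 1 + c = m·(c + rr + e), so c·(1 − m) = m·(rr + e) − 1.
Hence c = [m·(rr + e) − 1]/(1 − m) = [3.55 × (0.109 + 0) − 1] / (1 − 3.55) ≈ 0.240412.

0.240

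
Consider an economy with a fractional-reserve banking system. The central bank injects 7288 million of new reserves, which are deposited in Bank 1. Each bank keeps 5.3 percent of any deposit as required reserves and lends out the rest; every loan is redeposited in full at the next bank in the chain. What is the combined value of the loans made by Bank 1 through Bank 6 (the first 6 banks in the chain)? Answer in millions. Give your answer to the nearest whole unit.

Bank i lends (1 − rr)^i of the original deposit: Bank 1 lends 7288·0.9470 = 6901.7360, Bank 2 lends 7288·0.9470² ≈ 6535.9440, and so on.
Summing a geometric series: total = 7288·[0.9470·(1 − 0.9470^6) / (1 − 0.9470)] ≈ 36296.1866 million.

36296 million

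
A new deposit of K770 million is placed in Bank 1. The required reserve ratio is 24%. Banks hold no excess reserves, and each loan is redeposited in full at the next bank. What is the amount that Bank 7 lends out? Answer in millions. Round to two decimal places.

K112.77 million

Each bank lends a fraction (1 − rr) = 0.7600 of the deposit it receives, so Bank 7 receives 770·0.7600^6 and lends 770·0.7600^7 ≈ 112.7680 million.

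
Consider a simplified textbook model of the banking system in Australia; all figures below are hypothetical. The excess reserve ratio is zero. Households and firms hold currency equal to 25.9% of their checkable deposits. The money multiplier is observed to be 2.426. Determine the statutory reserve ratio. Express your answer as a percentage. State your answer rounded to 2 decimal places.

26.00%

Using m = 2.426. Since m = (1 + c)/(c + rr + e), the denominator satisfies c + rr + e = (1 + c)/m = (1 + 0.259) / 2.426 ≈ 0.518961.
With c = 0.259 and e = 0, the statutory reserve ratio is 0.518961 − 0.259 − 0 = 0.259961.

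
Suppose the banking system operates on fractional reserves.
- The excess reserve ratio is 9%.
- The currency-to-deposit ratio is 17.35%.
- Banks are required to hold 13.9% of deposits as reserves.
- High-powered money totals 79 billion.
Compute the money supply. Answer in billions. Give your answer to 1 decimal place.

230.3 billion

The money multiplier is m = (1 + c) / (rr + e + c) = (1 + 0.1735) / (0.139 + 0.09 + 0.1735) ≈ 2.9155.
So M = m × MB = 2.9155 × 79 = 230.3245 billion.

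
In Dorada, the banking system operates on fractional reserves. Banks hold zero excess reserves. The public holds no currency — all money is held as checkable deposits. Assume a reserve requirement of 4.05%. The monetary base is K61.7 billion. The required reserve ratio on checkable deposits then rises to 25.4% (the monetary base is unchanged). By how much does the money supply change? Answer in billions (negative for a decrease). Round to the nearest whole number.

Initially m₁ = 1 / (0.0405) ≈ 24.6914, so M₁ = 24.6914 × 61.7 ≈ 1523.4594 billion.
After the change m₂ = 1 / (0.254) ≈ 3.9370, so M₂ = 3.9370 × 61.7 = 242.9129 billion.
ΔM = M₂ − M₁ = 242.9129 − 1523.4594 = -1280.5465 billion.

-1281 billion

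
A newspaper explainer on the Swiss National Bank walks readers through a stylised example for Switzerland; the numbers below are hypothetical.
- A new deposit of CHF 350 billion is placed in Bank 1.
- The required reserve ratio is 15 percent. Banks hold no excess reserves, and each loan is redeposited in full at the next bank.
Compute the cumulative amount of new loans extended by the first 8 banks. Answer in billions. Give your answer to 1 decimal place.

CHF 1442.9 billion

Bank i lends (1 − rr)^i of the original deposit: Bank 1 lends 350·0.8500 = 297.5000, Bank 2 lends 350·0.8500² = 252.8750, and so on.
Summing a geometric series: total = 350·[0.8500·(1 − 0.8500^8) / (1 − 0.8500)] ≈ 1442.8938 billion.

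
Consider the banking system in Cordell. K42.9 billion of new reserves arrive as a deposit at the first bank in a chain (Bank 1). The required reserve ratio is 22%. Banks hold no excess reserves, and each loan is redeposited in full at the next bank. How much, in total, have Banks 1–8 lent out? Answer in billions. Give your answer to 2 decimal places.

K131.26 billion

Bank i lends (1 − rr)^i of the original deposit: Bank 1 lends 42.9·0.7800 = 33.4620, Bank 2 lends 42.9·0.7800² ≈ 26.1004, and so on.
Summing a geometric series: total = 42.9·[0.7800·(1 − 0.7800^8) / (1 − 0.7800)] ≈ 131.2606 billion.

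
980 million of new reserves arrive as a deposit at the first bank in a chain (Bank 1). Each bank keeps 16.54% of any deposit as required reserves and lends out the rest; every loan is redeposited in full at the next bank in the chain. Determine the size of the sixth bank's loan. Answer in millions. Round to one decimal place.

Each bank lends a fraction (1 − rr) = 0.8346 of the deposit it receives, so Bank 6 receives 980·0.8346^5 and lends 980·0.8346^6 ≈ 331.2046 million.

331.2 million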